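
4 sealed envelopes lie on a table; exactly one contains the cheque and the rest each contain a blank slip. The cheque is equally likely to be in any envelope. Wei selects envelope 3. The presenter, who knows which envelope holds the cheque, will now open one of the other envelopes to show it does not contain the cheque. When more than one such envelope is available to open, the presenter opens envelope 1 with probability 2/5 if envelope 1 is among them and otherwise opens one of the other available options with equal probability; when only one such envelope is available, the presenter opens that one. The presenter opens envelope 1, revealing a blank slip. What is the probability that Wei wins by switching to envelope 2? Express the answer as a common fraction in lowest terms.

Condition on the true location of the cheque.
If it is in envelope 1 (prior 1/4): the presenter opened envelope 1, so this case is ruled out; weight (1/4)·0 = 0.
If it is in any of envelopes 2, 3, and 4 (prior 1/4 each): envelope 1 is available, opened with probability 2/5; weight (1/4)·(2/5) = 1/10 each.
The weights sum to 3/10.
So P(the cheque in envelope 2 | the presenter opened envelope 1) = (1/10) / (3/10) = 1/3.

1/3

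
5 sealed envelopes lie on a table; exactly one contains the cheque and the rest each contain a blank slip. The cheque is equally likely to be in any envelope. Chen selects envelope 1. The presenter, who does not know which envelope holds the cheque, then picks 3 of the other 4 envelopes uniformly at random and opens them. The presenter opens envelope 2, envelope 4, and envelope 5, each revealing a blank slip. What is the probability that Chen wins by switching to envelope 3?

1/2

Condition on the true location of the cheque.
If it is in either of envelopes 1 and 3 (prior 1/5 each): the presenter picks exactly this set with probability 1/4 regardless, and none is the prize; weight (1/5)·(1/4) = 1/20 each.
If it is in any of envelopes 2, 4, and 5 (prior 1/5 each): that envelope was opened and seen not to hold the prize — ruled out; weight (1/5)·0 = 0 each.
The weights sum to 1/10.
So P(the cheque in envelope 3 | the presenter opened envelope 2, envelope 4, and envelope 5) = (1/20) / (1/10) = 1/2.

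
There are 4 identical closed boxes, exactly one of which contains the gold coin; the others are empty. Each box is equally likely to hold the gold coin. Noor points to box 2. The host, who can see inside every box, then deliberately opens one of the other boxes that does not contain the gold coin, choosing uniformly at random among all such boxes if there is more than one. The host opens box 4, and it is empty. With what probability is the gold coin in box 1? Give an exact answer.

Apply Bayes' rule, conditioning on where the gold coin actually is.
If it is in either of boxes 1 and 3 (prior 1/4 each): the host has 2 equally likely choices, so probability 1/2; weight (1/4)·(1/2) = 1/8 each.
If it is in box 2 (prior 1/4): the host has 3 equally likely choices, so probability 1/3; weight (1/4)·(1/3) = 1/12.
If it is in box 4 (prior 1/4): the host opened box 4, so this case is ruled out; weight (1/4)·0 = 0.
The weights sum to 1/3.
So P(the gold coin in box 1 | the host opened box 4) = (1/8) / (1/3) = 3/8.

3/8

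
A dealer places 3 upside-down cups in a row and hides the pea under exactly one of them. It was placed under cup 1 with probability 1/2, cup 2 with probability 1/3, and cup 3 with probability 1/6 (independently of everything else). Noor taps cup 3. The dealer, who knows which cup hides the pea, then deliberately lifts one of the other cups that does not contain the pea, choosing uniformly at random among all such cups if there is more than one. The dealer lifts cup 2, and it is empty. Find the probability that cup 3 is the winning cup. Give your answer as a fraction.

Condition on the true location of the pea.
If it is under cup 1 (prior 1/2): the dealer has no choice, probability 1; weight (1/2)·1 = 1/2.
If it is under cup 2 (prior 1/3): the dealer opened cup 2, so this case is ruled out; weight (1/3)·0 = 0.
If it is under cup 3 (prior 1/6): the dealer has 2 equally likely choices, so probability 1/2; weight (1/6)·(1/2) = 1/12.
The weights sum to 7/12.
So P(the pea under cup 3 | the dealer opened cup 2) = (1/12) / (7/12) = 1/7.

1/7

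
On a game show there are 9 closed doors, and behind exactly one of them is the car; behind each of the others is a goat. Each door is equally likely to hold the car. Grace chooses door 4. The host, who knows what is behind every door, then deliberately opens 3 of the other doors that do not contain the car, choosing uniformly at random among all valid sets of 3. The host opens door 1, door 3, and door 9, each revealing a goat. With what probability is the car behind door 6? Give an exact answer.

Apply Bayes' rule, conditioning on where the car actually is.
If it is behind any of doors 1, 3, and 9 (prior 1/9 each): that door was opened and seen not to hold the prize — ruled out; weight (1/9)·0 = 0 each.
If it is behind any of doors 2, 5, 6, 7, and 8 (prior 1/9 each): the host has 35 equally likely choices, so probability 1/35; weight (1/9)·(1/35) = 1/315 each.
If it is behind door 4 (prior 1/9): the host has 56 equally likely choices, so probability 1/56; weight (1/9)·(1/56) = 1/504.
The weights sum to 1/56.
So P(the car behind door 6 | the host opened door 1, door 3, and door 9) = (1/315) / (1/56) = 8/45.

8/45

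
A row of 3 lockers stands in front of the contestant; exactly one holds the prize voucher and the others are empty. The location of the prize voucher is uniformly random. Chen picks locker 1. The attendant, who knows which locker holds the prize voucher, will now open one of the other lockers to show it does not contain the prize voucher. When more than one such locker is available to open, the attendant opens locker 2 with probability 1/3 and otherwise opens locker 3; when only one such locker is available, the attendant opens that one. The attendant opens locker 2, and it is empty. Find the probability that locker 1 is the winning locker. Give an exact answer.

1/4

Condition on the true location of the prize voucher.
If it is in locker 1 (prior 1/3): locker 2 is available, opened with probability 1/3; weight (1/3)·(1/3) = 1/9.
If it is in locker 2 (prior 1/3): the attendant opened locker 2, so this case is ruled out; weight (1/3)·0 = 0.
If it is in locker 3 (prior 1/3): only locker 2 is available, probability 1; weight (1/3)·1 = 1/3.
The weights sum to 4/9.
So P(the prize voucher in locker 1 | the attendant opened locker 2) = (1/9) / (4/9) = 1/4.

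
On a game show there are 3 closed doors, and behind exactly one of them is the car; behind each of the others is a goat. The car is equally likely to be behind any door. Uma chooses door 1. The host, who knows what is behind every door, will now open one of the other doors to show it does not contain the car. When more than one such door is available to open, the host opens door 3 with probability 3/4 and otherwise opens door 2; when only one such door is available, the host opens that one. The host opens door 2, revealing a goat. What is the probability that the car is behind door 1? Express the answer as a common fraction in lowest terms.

Apply Bayes' rule, conditioning on where the car actually is.
If it is behind door 1 (prior 1/3): door 3 is available but not opened, probability 1/4; weight (1/3)·(1/4) = 1/12.
If it is behind door 2 (prior 1/3): the host opened door 2, so this case is ruled out; weight (1/3)·0 = 0.
If it is behind door 3 (prior 1/3): only door 2 is available, probability 1; weight (1/3)·1 = 1/3.
The weights sum to 5/12.
So P(the car behind door 1 | the host opened door 2) = (1/12) / (5/12) = 1/5.

1/5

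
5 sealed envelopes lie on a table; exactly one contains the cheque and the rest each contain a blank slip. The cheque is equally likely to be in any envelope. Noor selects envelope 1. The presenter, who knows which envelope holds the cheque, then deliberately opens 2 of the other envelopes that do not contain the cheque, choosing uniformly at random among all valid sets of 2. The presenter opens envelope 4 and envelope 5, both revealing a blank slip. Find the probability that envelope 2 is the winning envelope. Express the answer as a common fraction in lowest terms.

Apply Bayes' rule, conditioning on where the cheque actually is.
If it is in envelope 1 (prior 1/5): the presenter has 6 equally likely choices, so probability 1/6; weight (1/5)·(1/6) = 1/30.
If it is in either of envelopes 2 and 3 (prior 1/5 each): the presenter has 3 equally likely choices, so probability 1/3; weight (1/5)·(1/3) = 1/15 each.
If it is in either of envelopes 4 and 5 (prior 1/5 each): that envelope was opened and seen not to hold the prize — ruled out; weight (1/5)·0 = 0 each.
The weights sum to 1/6.
So P(the cheque in envelope 2 | the presenter opened envelope 4 and envelope 5) = (1/15) / (1/6) = 2/5.

2/5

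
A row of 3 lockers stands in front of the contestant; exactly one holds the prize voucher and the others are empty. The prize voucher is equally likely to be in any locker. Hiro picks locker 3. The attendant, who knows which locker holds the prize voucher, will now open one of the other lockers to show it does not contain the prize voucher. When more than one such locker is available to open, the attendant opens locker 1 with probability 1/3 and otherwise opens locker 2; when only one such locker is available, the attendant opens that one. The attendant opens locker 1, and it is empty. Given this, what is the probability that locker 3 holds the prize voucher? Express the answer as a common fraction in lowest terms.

1/4

Apply Bayes' rule, conditioning on where the prize voucher actually is.
If it is in locker 1 (prior 1/3): the attendant opened locker 1, so this case is ruled out; weight (1/3)·0 = 0.
If it is in locker 2 (prior 1/3): only locker 1 is available, probability 1; weight (1/3)·1 = 1/3.
If it is in locker 3 (prior 1/3): locker 1 is available, opened with probability 1/3; weight (1/3)·(1/3) = 1/9.
The weights sum to 4/9.
So P(the prize voucher in locker 3 | the attendant opened locker 1) = (1/9) / (4/9) = 1/4.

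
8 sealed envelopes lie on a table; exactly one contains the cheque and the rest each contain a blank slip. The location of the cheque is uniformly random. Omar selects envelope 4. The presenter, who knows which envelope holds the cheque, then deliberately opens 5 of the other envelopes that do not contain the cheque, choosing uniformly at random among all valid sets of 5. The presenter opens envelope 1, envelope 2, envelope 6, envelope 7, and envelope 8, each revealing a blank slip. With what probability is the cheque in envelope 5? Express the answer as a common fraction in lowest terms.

7/16

Condition on the true location of the cheque.
If it is in any of envelopes 1, 2, 6, 7, and 8 (prior 1/8 each): that envelope was opened and seen not to hold the prize — ruled out; weight (1/8)·0 = 0 each.
If it is in either of envelopes 3 and 5 (prior 1/8 each): the presenter has 6 equally likely choices, so probability 1/6; weight (1/8)·(1/6) = 1/48 each.
If it is in envelope 4 (prior 1/8): the presenter has 21 equally likely choices, so probability 1/21; weight (1/8)·(1/21) = 1/168.
The weights sum to 1/21.
So P(the cheque in envelope 5 | the presenter opened envelope 1, envelope 2, envelope 6, envelope 7, and envelope 8) = (1/48) / (1/21) = 7/16.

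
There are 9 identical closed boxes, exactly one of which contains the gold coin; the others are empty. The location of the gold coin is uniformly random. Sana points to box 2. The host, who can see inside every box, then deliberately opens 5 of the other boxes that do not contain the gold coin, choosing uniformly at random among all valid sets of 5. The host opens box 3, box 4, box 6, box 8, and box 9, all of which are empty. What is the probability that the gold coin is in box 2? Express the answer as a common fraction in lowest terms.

Condition on the true location of the gold coin.
If it is in any of boxes 1, 5, and 7 (prior 1/9 each): the host has 21 equally likely choices, so probability 1/21; weight (1/9)·(1/21) = 1/189 each.
If it is in box 2 (prior 1/9): the host has 56 equally likely choices, so probability 1/56; weight (1/9)·(1/56) = 1/504.
If it is in any of boxes 3, 4, 6, 8, and 9 (prior 1/9 each): that box was opened and seen not to hold the prize — ruled out; weight (1/9)·0 = 0 each.
The weights sum to 1/56.
So P(the gold coin in box 2 | the host opened box 3, box 4, box 6, box 8, and box 9) = (1/504) / (1/56) = 1/9.

1/9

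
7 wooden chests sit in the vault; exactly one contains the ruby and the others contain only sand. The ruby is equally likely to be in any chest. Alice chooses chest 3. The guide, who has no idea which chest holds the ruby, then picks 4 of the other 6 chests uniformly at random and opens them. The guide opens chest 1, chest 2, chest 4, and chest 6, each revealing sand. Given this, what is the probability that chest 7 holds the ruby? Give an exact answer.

1/3

Because the guide chose which chests to open without knowing where the ruby is, the choice is independent of the prize location. Learning that none of the 4 opened chests holds the ruby simply rules out those 4 locations and leaves the remaining 3 chests still equally likely by symmetry.
So P(the ruby in chest 7) = 1/3.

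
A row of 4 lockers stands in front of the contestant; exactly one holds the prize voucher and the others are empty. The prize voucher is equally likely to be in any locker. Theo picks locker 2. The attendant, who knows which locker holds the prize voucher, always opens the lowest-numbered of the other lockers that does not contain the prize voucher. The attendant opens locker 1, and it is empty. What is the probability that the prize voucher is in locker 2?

1/3

Consider each possible location of the prize voucher in turn.
If it is in locker 1 (prior 1/4): the attendant opened locker 1, so this case is ruled out; weight (1/4)·0 = 0.
If it is in any of lockers 2, 3, and 4 (prior 1/4 each): locker 1 is the lowest-numbered option available, probability 1; weight (1/4)·1 = 1/4 each.
The weights sum to 3/4.
So P(the prize voucher in locker 2 | the attendant opened locker 1) = (1/4) / (3/4) = 1/3.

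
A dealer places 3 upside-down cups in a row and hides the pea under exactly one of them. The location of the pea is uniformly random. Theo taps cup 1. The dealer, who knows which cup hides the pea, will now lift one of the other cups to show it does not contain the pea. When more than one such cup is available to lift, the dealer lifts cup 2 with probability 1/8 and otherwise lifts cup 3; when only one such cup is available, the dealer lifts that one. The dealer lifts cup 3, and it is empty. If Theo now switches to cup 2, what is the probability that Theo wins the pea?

Apply Bayes' rule, conditioning on where the pea actually is.
If it is under cup 1 (prior 1/3): cup 2 is available but not opened, probability 7/8; weight (1/3)·(7/8) = 7/24.
If it is under cup 2 (prior 1/3): only cup 3 is available, probability 1; weight (1/3)·1 = 1/3.
If it is under cup 3 (prior 1/3): the dealer opened cup 3, so this case is ruled out; weight (1/3)·0 = 0.
The weights sum to 5/8.
So P(the pea under cup 2 | the dealer opened cup 3) = (1/3) / (5/8) = 8/15.

8/15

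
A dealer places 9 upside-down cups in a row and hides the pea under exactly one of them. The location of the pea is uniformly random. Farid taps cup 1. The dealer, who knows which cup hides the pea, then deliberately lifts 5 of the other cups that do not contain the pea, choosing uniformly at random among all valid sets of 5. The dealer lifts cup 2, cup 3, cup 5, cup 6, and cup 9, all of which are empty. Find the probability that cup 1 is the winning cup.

1/9

Apply Bayes' rule, conditioning on where the pea actually is.
If it is under cup 1 (prior 1/9): the dealer has 56 equally likely choices, so probability 1/56; weight (1/9)·(1/56) = 1/504.
If it is under any of cups 2, 3, 5, 6, and 9 (prior 1/9 each): that cup was opened and seen not to hold the prize — ruled out; weight (1/9)·0 = 0 each.
If it is under any of cups 4, 7, and 8 (prior 1/9 each): the dealer has 21 equally likely choices, so probability 1/21; weight (1/9)·(1/21) = 1/189 each.
The weights sum to 1/56.
So P(the pea under cup 1 | the dealer opened cup 2, cup 3, cup 5, cup 6, and cup 9) = (1/504) / (1/56) = 1/9.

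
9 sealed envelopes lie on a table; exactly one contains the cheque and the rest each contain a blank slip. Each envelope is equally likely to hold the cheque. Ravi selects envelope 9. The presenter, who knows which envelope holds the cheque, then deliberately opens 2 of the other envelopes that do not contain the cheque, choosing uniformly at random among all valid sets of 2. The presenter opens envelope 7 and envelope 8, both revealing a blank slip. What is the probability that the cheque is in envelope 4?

4/27

Consider each possible location of the cheque in turn.
If it is in any of envelopes 1, 2, 3, 4, 5, and 6 (prior 1/9 each): the presenter has 21 equally likely choices, so probability 1/21; weight (1/9)·(1/21) = 1/189 each.
If it is in either of envelopes 7 and 8 (prior 1/9 each): that envelope was opened and seen not to hold the prize — ruled out; weight (1/9)·0 = 0 each.
If it is in envelope 9 (prior 1/9): the presenter has 28 equally likely choices, so probability 1/28; weight (1/9)·(1/28) = 1/252.
The weights sum to 1/28.
So P(the cheque in envelope 4 | the presenter opened envelope 7 and envelope 8) = (1/189) / (1/28) = 4/27.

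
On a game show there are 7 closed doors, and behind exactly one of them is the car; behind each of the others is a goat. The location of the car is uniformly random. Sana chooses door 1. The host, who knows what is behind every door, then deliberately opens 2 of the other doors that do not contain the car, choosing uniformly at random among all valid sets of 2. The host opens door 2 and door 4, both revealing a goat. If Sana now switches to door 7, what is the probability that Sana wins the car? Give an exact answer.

Condition on the true location of the car.
If it is behind door 1 (prior 1/7): the host has 15 equally likely choices, so probability 1/15; weight (1/7)·(1/15) = 1/105.
If it is behind either of doors 2 and 4 (prior 1/7 each): that door was opened and seen not to hold the prize — ruled out; weight (1/7)·0 = 0 each.
If it is behind any of doors 3, 5, 6, and 7 (prior 1/7 each): the host has 10 equally likely choices, so probability 1/10; weight (1/7)·(1/10) = 1/70 each.
The weights sum to 1/15.
So P(the car behind door 7 | the host opened door 2 and door 4) = (1/70) / (1/15) = 3/14.

3/14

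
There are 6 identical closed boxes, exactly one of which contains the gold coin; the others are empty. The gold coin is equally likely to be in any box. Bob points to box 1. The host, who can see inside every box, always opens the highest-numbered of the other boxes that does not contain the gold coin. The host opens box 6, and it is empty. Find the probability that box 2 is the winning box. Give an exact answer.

1/5

Consider each possible location of the gold coin in turn.
If it is in any of boxes 1, 2, 3, 4, and 5 (prior 1/6 each): box 6 is the highest-numbered option available, probability 1; weight (1/6)·1 = 1/6 each.
If it is in box 6 (prior 1/6): the host opened box 6, so this case is ruled out; weight (1/6)·0 = 0.
The weights sum to 5/6.
So P(the gold coin in box 2 | the host opened box 6) = (1/6) / (5/6) = 1/5.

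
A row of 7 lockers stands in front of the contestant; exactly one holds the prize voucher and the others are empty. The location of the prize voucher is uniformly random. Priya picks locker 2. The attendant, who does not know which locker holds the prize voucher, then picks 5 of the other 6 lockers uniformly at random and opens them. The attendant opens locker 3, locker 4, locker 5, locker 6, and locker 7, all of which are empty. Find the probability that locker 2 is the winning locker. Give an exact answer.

1/2

Condition on the true location of the prize voucher.
If it is in either of lockers 1 and 2 (prior 1/7 each): the attendant picks exactly this set with probability 1/6 regardless, and none is the prize; weight (1/7)·(1/6) = 1/42 each.
If it is in any of lockers 3, 4, 5, 6, and 7 (prior 1/7 each): that locker was opened and seen not to hold the prize — ruled out; weight (1/7)·0 = 0 each.
The weights sum to 1/21.
So P(the prize voucher in locker 2 | the attendant opened locker 3, locker 4, locker 5, locker 6, and locker 7) = (1/42) / (1/21) = 1/2.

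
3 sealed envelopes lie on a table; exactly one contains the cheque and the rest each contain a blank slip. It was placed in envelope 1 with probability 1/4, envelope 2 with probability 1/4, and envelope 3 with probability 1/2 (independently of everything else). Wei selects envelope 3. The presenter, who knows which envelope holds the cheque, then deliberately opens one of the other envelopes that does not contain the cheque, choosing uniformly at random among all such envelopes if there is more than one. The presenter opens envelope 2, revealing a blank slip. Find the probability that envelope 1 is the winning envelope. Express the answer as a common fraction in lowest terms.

Consider each possible location of the cheque in turn.
If it is in envelope 1 (prior 1/4): the presenter has no choice, probability 1; weight (1/4)·1 = 1/4.
If it is in envelope 2 (prior 1/4): the presenter opened envelope 2, so this case is ruled out; weight (1/4)·0 = 0.
If it is in envelope 3 (prior 1/2): the presenter has 2 equally likely choices, so probability 1/2; weight (1/2)·(1/2) = 1/4.
The weights sum to 1/2.
So P(the cheque in envelope 1 | the presenter opened envelope 2) = (1/4) / (1/2) = 1/2.

1/2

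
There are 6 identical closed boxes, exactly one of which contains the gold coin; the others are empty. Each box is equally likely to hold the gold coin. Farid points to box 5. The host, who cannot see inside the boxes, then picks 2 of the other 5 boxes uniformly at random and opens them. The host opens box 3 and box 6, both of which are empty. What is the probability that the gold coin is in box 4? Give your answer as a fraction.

Because the host chose which boxes to open without knowing where the gold coin is, the choice is independent of the prize location. Learning that none of the 2 opened boxes holds the gold coin simply rules out those 2 locations and leaves the remaining 4 boxes still equally likely by symmetry.
So P(the gold coin in box 4) = 1/4.

1/4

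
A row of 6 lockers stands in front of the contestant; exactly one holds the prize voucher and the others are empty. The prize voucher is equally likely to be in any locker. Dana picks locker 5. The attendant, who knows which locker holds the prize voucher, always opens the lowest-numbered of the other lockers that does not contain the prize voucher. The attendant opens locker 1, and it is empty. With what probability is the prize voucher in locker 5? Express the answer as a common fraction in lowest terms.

1/5

Condition on the true location of the prize voucher.
If it is in locker 1 (prior 1/6): the attendant opened locker 1, so this case is ruled out; weight (1/6)·0 = 0.
If it is in any of lockers 2, 3, 4, 5, and 6 (prior 1/6 each): locker 1 is the lowest-numbered option available, probability 1; weight (1/6)·1 = 1/6 each.
The weights sum to 5/6.
So P(the prize voucher in locker 5 | the attendant opened locker 1) = (1/6) / (5/6) = 1/5.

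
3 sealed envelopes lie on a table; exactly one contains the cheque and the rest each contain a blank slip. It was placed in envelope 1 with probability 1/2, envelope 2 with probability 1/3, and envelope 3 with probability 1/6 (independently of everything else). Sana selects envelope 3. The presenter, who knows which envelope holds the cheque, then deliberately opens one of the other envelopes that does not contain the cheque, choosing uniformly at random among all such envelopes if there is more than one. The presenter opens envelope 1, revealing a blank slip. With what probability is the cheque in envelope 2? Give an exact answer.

Apply Bayes' rule, conditioning on where the cheque actually is.
If it is in envelope 1 (prior 1/2): the presenter opened envelope 1, so this case is ruled out; weight (1/2)·0 = 0.
If it is in envelope 2 (prior 1/3): the presenter has no choice, probability 1; weight (1/3)·1 = 1/3.
If it is in envelope 3 (prior 1/6): the presenter has 2 equally likely choices, so probability 1/2; weight (1/6)·(1/2) = 1/12.
The weights sum to 5/12.
So P(the cheque in envelope 2 | the presenter opened envelope 1) = (1/3) / (5/12) = 4/5.

4/5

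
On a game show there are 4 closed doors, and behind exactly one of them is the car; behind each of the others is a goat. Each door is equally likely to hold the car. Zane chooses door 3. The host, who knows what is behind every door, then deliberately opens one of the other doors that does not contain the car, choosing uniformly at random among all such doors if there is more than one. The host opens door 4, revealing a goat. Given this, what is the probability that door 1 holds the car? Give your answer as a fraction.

Condition on the true location of the car.
If it is behind either of doors 1 and 2 (prior 1/4 each): the host has 2 equally likely choices, so probability 1/2; weight (1/4)·(1/2) = 1/8 each.
If it is behind door 3 (prior 1/4): the host has 3 equally likely choices, so probability 1/3; weight (1/4)·(1/3) = 1/12.
If it is behind door 4 (prior 1/4): the host opened door 4, so this case is ruled out; weight (1/4)·0 = 0.
The weights sum to 1/3.
So P(the car behind door 1 | the host opened door 4) = (1/8) / (1/3) = 3/8.

3/8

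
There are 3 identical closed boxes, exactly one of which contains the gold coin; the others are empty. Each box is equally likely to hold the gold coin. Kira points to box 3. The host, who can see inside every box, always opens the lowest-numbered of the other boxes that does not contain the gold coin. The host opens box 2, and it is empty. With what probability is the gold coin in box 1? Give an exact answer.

Consider each possible location of the gold coin in turn.
If it is in box 1 (prior 1/3): box 2 is the lowest-numbered option available, probability 1; weight (1/3)·1 = 1/3.
If it is in box 2 (prior 1/3): the host opened box 2, so this case is ruled out; weight (1/3)·0 = 0.
If it is in box 3 (prior 1/3): the host would have opened box 1 instead, probability 0; weight (1/3)·0 = 0.
The weights sum to 1/3.
So P(the gold coin in box 1 | the host opened box 2) = (1/3) / (1/3) = 1.

1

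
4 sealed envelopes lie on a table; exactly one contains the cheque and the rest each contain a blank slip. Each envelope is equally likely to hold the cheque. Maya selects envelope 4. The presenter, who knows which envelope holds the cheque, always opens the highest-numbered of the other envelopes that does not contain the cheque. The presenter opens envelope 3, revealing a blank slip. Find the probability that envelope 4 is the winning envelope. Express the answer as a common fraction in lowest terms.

1/3

Condition on the true location of the cheque.
If it is in any of envelopes 1, 2, and 4 (prior 1/4 each): envelope 3 is the highest-numbered option available, probability 1; weight (1/4)·1 = 1/4 each.
If it is in envelope 3 (prior 1/4): the presenter opened envelope 3, so this case is ruled out; weight (1/4)·0 = 0.
The weights sum to 3/4.
So P(the cheque in envelope 4 | the presenter opened envelope 3) = (1/4) / (3/4) = 1/3.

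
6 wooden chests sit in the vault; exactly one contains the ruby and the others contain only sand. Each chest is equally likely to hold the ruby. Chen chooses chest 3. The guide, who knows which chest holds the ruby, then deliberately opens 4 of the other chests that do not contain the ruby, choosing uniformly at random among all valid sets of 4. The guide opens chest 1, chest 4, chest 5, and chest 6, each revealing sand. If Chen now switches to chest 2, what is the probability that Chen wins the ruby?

Apply Bayes' rule, conditioning on where the ruby actually is.
If it is in any of chests 1, 4, 5, and 6 (prior 1/6 each): that chest was opened and seen not to hold the prize — ruled out; weight (1/6)·0 = 0 each.
If it is in chest 2 (prior 1/6): the guide has no choice, probability 1; weight (1/6)·1 = 1/6.
If it is in chest 3 (prior 1/6): the guide has 5 equally likely choices, so probability 1/5; weight (1/6)·(1/5) = 1/30.
The weights sum to 1/5.
So P(the ruby in chest 2 | the guide opened chest 1, chest 4, chest 5, and chest 6) = (1/6) / (1/5) = 5/6.

5/6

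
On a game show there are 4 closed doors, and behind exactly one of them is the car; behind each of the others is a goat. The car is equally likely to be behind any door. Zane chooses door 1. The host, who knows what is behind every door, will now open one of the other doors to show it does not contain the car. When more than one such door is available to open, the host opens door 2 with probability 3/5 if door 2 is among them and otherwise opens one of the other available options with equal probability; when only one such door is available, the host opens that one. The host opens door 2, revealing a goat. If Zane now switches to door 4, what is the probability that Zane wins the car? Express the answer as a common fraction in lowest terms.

Condition on the true location of the car.
If it is behind any of doors 1, 3, and 4 (prior 1/4 each): door 2 is available, opened with probability 3/5; weight (1/4)·(3/5) = 3/20 each.
If it is behind door 2 (prior 1/4): the host opened door 2, so this case is ruled out; weight (1/4)·0 = 0.
The weights sum to 9/20.
So P(the car behind door 4 | the host opened door 2) = (3/20) / (9/20) = 1/3.

1/3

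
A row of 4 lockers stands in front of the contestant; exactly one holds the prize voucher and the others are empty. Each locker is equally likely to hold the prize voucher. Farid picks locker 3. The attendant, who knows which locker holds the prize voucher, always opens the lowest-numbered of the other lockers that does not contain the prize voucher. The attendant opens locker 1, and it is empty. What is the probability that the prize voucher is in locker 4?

1/3

Condition on the true location of the prize voucher.
If it is in locker 1 (prior 1/4): the attendant opened locker 1, so this case is ruled out; weight (1/4)·0 = 0.
If it is in any of lockers 2, 3, and 4 (prior 1/4 each): locker 1 is the lowest-numbered option available, probability 1; weight (1/4)·1 = 1/4 each.
The weights sum to 3/4.
So P(the prize voucher in locker 4 | the attendant opened locker 1) = (1/4) / (3/4) = 1/3.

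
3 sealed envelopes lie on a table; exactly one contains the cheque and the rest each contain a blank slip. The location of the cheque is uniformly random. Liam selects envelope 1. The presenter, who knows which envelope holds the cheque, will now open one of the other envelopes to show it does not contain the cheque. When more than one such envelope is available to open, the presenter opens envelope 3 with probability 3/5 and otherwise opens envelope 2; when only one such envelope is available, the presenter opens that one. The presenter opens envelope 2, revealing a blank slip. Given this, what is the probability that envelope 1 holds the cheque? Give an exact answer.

2/7

Condition on the true location of the cheque.
If it is in envelope 1 (prior 1/3): envelope 3 is available but not opened, probability 2/5; weight (1/3)·(2/5) = 2/15.
If it is in envelope 2 (prior 1/3): the presenter opened envelope 2, so this case is ruled out; weight (1/3)·0 = 0.
If it is in envelope 3 (prior 1/3): only envelope 2 is available, probability 1; weight (1/3)·1 = 1/3.
The weights sum to 7/15.
So P(the cheque in envelope 1 | the presenter opened envelope 2) = (2/15) / (7/15) = 2/7.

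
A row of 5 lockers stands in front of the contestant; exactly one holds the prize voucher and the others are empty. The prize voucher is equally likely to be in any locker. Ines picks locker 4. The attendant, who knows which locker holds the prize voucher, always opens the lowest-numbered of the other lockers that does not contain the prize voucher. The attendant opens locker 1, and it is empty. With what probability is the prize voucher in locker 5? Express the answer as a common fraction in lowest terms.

1/4

Consider each possible location of the prize voucher in turn.
If it is in locker 1 (prior 1/5): the attendant opened locker 1, so this case is ruled out; weight (1/5)·0 = 0.
If it is in any of lockers 2, 3, 4, and 5 (prior 1/5 each): locker 1 is the lowest-numbered option available, probability 1; weight (1/5)·1 = 1/5 each.
The weights sum to 4/5.
So P(the prize voucher in locker 5 | the attendant opened locker 1) = (1/5) / (4/5) = 1/4.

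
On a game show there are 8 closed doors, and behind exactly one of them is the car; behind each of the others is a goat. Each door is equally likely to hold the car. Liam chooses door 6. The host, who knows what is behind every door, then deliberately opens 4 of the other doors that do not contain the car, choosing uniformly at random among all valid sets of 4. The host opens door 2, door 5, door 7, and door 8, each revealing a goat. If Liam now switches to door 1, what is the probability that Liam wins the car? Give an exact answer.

7/24

Condition on the true location of the car.
If it is behind any of doors 1, 3, and 4 (prior 1/8 each): the host has 15 equally likely choices, so probability 1/15; weight (1/8)·(1/15) = 1/120 each.
If it is behind any of doors 2, 5, 7, and 8 (prior 1/8 each): that door was opened and seen not to hold the prize — ruled out; weight (1/8)·0 = 0 each.
If it is behind door 6 (prior 1/8): the host has 35 equally likely choices, so probability 1/35; weight (1/8)·(1/35) = 1/280.
The weights sum to 1/35.
So P(the car behind door 1 | the host opened door 2, door 5, door 7, and door 8) = (1/120) / (1/35) = 7/24.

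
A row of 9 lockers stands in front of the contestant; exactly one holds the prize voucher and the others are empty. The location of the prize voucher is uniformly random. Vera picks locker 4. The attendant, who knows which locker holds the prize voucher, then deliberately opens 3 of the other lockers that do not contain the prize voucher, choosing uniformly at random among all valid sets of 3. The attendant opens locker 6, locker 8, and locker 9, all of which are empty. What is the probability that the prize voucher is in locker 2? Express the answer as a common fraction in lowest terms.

8/45

Apply Bayes' rule, conditioning on where the prize voucher actually is.
If it is in any of lockers 1, 2, 3, 5, and 7 (prior 1/9 each): the attendant has 35 equally likely choices, so probability 1/35; weight (1/9)·(1/35) = 1/315 each.
If it is in locker 4 (prior 1/9): the attendant has 56 equally likely choices, so probability 1/56; weight (1/9)·(1/56) = 1/504.
If it is in any of lockers 6, 8, and 9 (prior 1/9 each): that locker was opened and seen not to hold the prize — ruled out; weight (1/9)·0 = 0 each.
The weights sum to 1/56.
So P(the prize voucher in locker 2 | the attendant opened locker 6, locker 8, and locker 9) = (1/315) / (1/56) = 8/45.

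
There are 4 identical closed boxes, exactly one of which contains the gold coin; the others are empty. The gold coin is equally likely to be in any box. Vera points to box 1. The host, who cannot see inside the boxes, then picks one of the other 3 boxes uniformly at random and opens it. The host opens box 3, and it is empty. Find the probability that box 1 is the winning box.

Because the host chose which box to open without knowing where the gold coin is, the choice is independent of the prize location. Learning that box 3 does not hold the gold coin simply rules out that one location and leaves the remaining 3 boxes still equally likely by symmetry.
So P(the gold coin in box 1) = 1/3.

1/3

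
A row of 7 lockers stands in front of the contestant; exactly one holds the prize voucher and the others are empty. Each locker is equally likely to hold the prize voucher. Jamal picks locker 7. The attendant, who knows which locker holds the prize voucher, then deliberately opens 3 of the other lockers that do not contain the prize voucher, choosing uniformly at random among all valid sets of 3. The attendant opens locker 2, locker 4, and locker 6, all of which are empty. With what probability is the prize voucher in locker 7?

Consider each possible location of the prize voucher in turn.
If it is in any of lockers 1, 3, and 5 (prior 1/7 each): the attendant has 10 equally likely choices, so probability 1/10; weight (1/7)·(1/10) = 1/70 each.
If it is in any of lockers 2, 4, and 6 (prior 1/7 each): that locker was opened and seen not to hold the prize — ruled out; weight (1/7)·0 = 0 each.
If it is in locker 7 (prior 1/7): the attendant has 20 equally likely choices, so probability 1/20; weight (1/7)·(1/20) = 1/140.
The weights sum to 1/20.
So P(the prize voucher in locker 7 | the attendant opened locker 2, locker 4, and locker 6) = (1/140) / (1/20) = 1/7.

1/7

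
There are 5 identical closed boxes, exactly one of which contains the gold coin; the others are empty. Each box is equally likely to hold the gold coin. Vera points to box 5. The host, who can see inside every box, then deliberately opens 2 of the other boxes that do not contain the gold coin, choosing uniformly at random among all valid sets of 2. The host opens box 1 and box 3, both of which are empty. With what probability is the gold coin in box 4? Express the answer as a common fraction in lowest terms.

2/5

Condition on the true location of the gold coin.
If it is in either of boxes 1 and 3 (prior 1/5 each): that box was opened and seen not to hold the prize — ruled out; weight (1/5)·0 = 0 each.
If it is in either of boxes 2 and 4 (prior 1/5 each): the host has 3 equally likely choices, so probability 1/3; weight (1/5)·(1/3) = 1/15 each.
If it is in box 5 (prior 1/5): the host has 6 equally likely choices, so probability 1/6; weight (1/5)·(1/6) = 1/30.
The weights sum to 1/6.
So P(the gold coin in box 4 | the host opened box 1 and box 3) = (1/15) / (1/6) = 2/5.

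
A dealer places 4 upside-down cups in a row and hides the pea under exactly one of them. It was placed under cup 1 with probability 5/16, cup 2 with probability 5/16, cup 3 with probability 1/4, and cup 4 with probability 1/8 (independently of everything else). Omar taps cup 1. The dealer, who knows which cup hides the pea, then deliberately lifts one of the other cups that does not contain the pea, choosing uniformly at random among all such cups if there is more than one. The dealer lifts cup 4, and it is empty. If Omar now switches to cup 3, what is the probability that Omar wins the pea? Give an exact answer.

Condition on the true location of the pea.
If it is under cup 1 (prior 5/16): the dealer has 3 equally likely choices, so probability 1/3; weight (5/16)·(1/3) = 5/48.
If it is under cup 2 (prior 5/16): the dealer has 2 equally likely choices, so probability 1/2; weight (5/16)·(1/2) = 5/32.
If it is under cup 3 (prior 1/4): the dealer has 2 equally likely choices, so probability 1/2; weight (1/4)·(1/2) = 1/8.
If it is under cup 4 (prior 1/8): the dealer opened cup 4, so this case is ruled out; weight (1/8)·0 = 0.
The weights sum to 37/96.
So P(the pea under cup 3 | the dealer opened cup 4) = (1/8) / (37/96) = 12/37.

12/37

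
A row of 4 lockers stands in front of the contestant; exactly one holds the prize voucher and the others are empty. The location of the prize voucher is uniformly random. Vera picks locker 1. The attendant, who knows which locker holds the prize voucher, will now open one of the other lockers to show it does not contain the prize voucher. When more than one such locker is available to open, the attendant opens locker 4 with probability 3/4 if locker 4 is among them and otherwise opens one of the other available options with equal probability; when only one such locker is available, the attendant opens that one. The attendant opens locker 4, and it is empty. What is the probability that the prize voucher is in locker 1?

1/3

Apply Bayes' rule, conditioning on where the prize voucher actually is.
If it is in any of lockers 1, 2, and 3 (prior 1/4 each): locker 4 is available, opened with probability 3/4; weight (1/4)·(3/4) = 3/16 each.
If it is in locker 4 (prior 1/4): the attendant opened locker 4, so this case is ruled out; weight (1/4)·0 = 0.
The weights sum to 9/16.
So P(the prize voucher in locker 1 | the attendant opened locker 4) = (3/16) / (9/16) = 1/3.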